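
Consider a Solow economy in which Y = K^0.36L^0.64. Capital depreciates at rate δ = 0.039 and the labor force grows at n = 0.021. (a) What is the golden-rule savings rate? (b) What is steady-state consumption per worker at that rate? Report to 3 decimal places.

(a) s_gold = 0.360; (b) c_gold ≈ 1.753

The effective depreciation rate is n + δ = 0.021 + 0.039 = 0.06.
For Cobb-Douglas, s_gold equals capital's share: s_gold = 0.36.
Maximizing c = f(k) − (n+δ)·k gives f'(k) = n+δ, i.e. 0.36·k^(0.36−1) = 0.06, so k_gold = (0.36/0.06)^(1/0.64) ≈ 16.4385.
y_gold = 16.4385^0.36 ≈ 2.7397; c_gold = (1−0.36)·y_gold ≈ 1.7534.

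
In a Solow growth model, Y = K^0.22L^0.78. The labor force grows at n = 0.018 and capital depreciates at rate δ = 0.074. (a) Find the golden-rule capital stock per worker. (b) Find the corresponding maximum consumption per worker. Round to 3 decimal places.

The effective depreciation rate is n + δ = 0.018 + 0.074 = 0.092.
Setting f'(k) = n+δ gives 0.22·k^(0.22−1) = 0.092, hence k_gold = (0.22/0.092)^(1/0.78) ≈ 3.0579.
y_gold = 3.0579^0.22 ≈ 1.2788; c_gold = y_gold − 0.092·k_gold ≈ 0.9974.

(a) k_gold ≈ 3.058; (b) c_gold ≈ 0.997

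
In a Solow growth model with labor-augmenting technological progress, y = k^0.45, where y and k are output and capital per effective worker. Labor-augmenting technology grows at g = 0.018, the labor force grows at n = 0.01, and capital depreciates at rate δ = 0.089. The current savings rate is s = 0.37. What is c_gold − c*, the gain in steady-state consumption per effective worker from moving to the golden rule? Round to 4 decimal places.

The effective depreciation rate is n + g + δ = 0.01 + 0.018 + 0.089 = 0.117.
Current steady state (s = 0.37): k* = (0.37/0.117)^(1/0.55) ≈ 8.1118, y* = 8.1118^0.45 ≈ 2.5651, c* = (1−0.37)·2.5651 ≈ 1.6160.
Setting f'(k) = n+g+δ gives 0.45·k^(0.45−1) = 0.117, hence k_gold = (0.45/0.117)^(1/0.55) ≈ 11.5794.
y_gold = 11.5794^0.45 ≈ 3.0106, c_gold = y_gold − 0.117·k_gold ≈ 1.6558.
Gain: Δc = 1.6558 − 1.6160 ≈ 0.0398.

Δc ≈ 0.0398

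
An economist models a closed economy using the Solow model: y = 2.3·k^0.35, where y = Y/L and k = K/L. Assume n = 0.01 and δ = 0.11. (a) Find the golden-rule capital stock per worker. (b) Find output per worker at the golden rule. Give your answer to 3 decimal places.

Capital per worker breaks even when investment replaces (n + δ)·k; here n + δ = 0.12.
Setting f'(k) = n+δ gives 0.35·2.3·k^(0.35−1) = 0.12, hence k_gold = (0.35·2.3/0.12)^(1/0.65) ≈ 18.6945.
y_gold = 2.3·18.6945^0.35 ≈ 6.4096.

(a) k_gold ≈ 18.695; (b) y_gold ≈ 6.410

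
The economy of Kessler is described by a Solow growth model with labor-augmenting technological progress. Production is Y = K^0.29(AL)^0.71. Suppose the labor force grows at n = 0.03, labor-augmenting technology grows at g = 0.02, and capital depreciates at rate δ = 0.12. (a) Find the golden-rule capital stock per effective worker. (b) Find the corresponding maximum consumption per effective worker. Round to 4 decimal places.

(a) k_gold ≈ 2.1217; (b) c_gold ≈ 0.8831

Break-even investment rate: n + g + δ = 0.03 + 0.02 + 0.12 = 0.17.
Golden rule sets MPK = n+g+δ: 0.29·k^(0.29−1) = 0.17, so k_gold = (0.29/0.17)^(1/0.71) ≈ 2.1217.
y_gold = 2.1217^0.29 ≈ 1.2438; c_gold = y_gold − 0.17·k_gold ≈ 0.8831.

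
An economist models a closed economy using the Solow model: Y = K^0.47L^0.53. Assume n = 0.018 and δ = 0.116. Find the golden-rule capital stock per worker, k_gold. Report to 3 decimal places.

k_gold ≈ 10.673

n + δ = 0.018 + 0.116 = 0.134.
Maximizing c = f(k) − (n+δ)·k gives f'(k) = n+δ, i.e. 0.47·k^(0.47−1) = 0.134, so k_gold = (0.47/0.134)^(1/0.53) ≈ 10.6731.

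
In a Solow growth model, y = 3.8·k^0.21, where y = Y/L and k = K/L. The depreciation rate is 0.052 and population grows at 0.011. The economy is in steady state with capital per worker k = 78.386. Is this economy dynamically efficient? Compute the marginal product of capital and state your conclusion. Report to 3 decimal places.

The effective depreciation rate is n + δ = 0.011 + 0.052 = 0.063.
MPK = 0.21·3.8·k^(0.21−1) = 0.21·3.8·78.386^(-0.79) ≈ 0.0254.
MPK < 0.063, so the economy is dynamically inefficient (over-saving).

dynamically inefficient; MPK ≈ 0.025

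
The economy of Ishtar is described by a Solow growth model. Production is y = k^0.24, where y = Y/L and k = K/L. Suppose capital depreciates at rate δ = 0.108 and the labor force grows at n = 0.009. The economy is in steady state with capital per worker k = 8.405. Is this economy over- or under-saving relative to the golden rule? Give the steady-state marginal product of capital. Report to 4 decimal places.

over-saving; MPK ≈ 0.0476

The effective depreciation rate is n + δ = 0.009 + 0.108 = 0.117.
MPK = 0.24·k^(0.24−1) = 0.24·8.405^(-0.76) ≈ 0.0476.
MPK < 0.117, so the economy is dynamically inefficient (over-saving).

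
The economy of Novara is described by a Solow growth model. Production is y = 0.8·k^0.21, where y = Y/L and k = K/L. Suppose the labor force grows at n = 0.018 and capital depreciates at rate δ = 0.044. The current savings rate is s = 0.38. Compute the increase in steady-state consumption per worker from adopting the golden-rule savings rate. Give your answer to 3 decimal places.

Δc ≈ 0.067

Capital per worker breaks even when investment replaces (n + δ)·k; here n + δ = 0.062.
Current steady state (s = 0.38): k* = (0.38·0.8/0.062)^(1/0.79) ≈ 7.4822, y* = 0.8·7.4822^0.21 ≈ 1.2208, c* = (1−0.38)·1.2208 ≈ 0.7569.
Maximizing c = f(k) − (n+δ)·k gives f'(k) = n+δ, i.e. 0.21·0.8·k^(0.21−1) = 0.062, so k_gold = (0.21·0.8/0.062)^(1/0.79) ≈ 3.5318.
y_gold = 0.8·3.5318^0.21 ≈ 1.0427, c_gold = y_gold − 0.062·k_gold ≈ 0.8238.
Gain: Δc = 0.8238 − 0.7569 ≈ 0.0669.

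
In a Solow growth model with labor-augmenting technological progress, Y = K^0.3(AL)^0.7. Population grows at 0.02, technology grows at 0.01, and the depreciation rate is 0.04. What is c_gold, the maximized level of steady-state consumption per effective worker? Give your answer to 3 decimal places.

Capital per effective worker breaks even when investment replaces (n + g + δ)·k; here n + g + δ = 0.07.
Maximizing c = f(k) − (n+g+δ)·k gives f'(k) = n+g+δ, i.e. 0.3·k^(0.3−1) = 0.07, so k_gold = (0.3/0.07)^(1/0.7) ≈ 7.9963.
y_gold = 7.9963^0.3 ≈ 1.8658.
c_gold = y_gold − (n+g+δ)·k_gold = 1.8658 − 0.07·7.9963 ≈ 1.3061.

c_gold ≈ 1.306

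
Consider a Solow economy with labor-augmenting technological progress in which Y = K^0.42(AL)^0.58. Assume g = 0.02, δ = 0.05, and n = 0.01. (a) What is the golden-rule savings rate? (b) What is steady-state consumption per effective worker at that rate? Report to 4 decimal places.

(a) s_gold = 0.4200; (b) c_gold ≈ 1.9272

Break-even investment rate: n + g + δ = 0.01 + 0.02 + 0.05 = 0.08.
For Cobb-Douglas, s_gold equals capital's share: s_gold = 0.42.
Golden rule sets MPK = n+g+δ: 0.42·k^(0.42−1) = 0.08, so k_gold = (0.42/0.08)^(1/0.58) ≈ 17.4443.
y_gold = 17.4443^0.42 ≈ 3.3227; c_gold = (1−0.42)·y_gold ≈ 1.9272.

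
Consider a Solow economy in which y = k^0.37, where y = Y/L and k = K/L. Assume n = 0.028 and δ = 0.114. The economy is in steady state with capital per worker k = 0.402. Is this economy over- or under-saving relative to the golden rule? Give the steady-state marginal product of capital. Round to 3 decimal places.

Break-even investment rate: n + δ = 0.028 + 0.114 = 0.142.
MPK = 0.37·k^(0.37−1) = 0.37·0.402^(-0.63) ≈ 0.6570.
MPK > 0.142, so the economy is dynamically efficient (under-saving).

under-saving; MPK ≈ 0.657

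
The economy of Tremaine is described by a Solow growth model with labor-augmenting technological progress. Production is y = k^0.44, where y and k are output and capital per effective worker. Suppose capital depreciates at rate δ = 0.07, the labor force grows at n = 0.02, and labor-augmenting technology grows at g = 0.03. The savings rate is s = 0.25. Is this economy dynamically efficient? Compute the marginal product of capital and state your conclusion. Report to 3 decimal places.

Break-even investment rate: n + g + δ = 0.02 + 0.03 + 0.07 = 0.12.
Steady-state k*: s·k^0.44 = 0.12·k gives k* = (0.25/0.12)^(1/0.56) ≈ 3.7086.
MPK = 0.44·3.7086^(-0.56) ≈ 0.2112.
MPK > n+g+δ = 0.12, so the economy is dynamically efficient (under-saving).

dynamically efficient; MPK ≈ 0.211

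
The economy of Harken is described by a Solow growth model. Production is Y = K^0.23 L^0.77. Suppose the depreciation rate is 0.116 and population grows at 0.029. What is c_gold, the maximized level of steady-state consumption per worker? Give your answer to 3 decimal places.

c_gold ≈ 0.884

n + δ = 0.029 + 0.116 = 0.145.
Setting f'(k) = n+δ gives 0.23·k^(0.23−1) = 0.145, hence k_gold = (0.23/0.145)^(1/0.77) ≈ 1.8206.
y_gold = 1.8206^0.23 ≈ 1.1478.
c_gold = y_gold − (n+δ)·k_gold = 1.1478 − 0.145·1.8206 ≈ 0.8838.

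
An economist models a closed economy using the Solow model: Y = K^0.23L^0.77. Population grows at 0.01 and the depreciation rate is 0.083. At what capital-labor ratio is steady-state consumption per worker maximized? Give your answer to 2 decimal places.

k_gold ≈ 3.24

The effective depreciation rate is n + δ = 0.01 + 0.083 = 0.093.
Setting f'(k) = n+δ gives 0.23·k^(0.23−1) = 0.093, hence k_gold = (0.23/0.093)^(1/0.77) ≈ 3.2412.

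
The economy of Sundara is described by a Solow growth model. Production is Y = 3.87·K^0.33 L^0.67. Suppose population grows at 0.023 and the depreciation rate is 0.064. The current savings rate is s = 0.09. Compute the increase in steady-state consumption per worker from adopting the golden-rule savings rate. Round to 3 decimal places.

Δc ≈ 2.763

Break-even investment rate: n + δ = 0.023 + 0.064 = 0.087.
Current steady state (s = 0.09): k* = (0.09·3.87/0.087)^(1/0.67) ≈ 7.9279, y* = 3.87·7.9279^0.33 ≈ 7.6636, c* = (1−0.09)·7.6636 ≈ 6.9739.
Maximizing c = f(k) − (n+δ)·k gives f'(k) = n+δ, i.e. 0.33·3.87·k^(0.33−1) = 0.087, so k_gold = (0.33·3.87/0.087)^(1/0.67) ≈ 55.1254.
y_gold = 3.87·55.1254^0.33 ≈ 14.5331, c_gold = y_gold − 0.087·k_gold ≈ 9.7371.
Gain: Δc = 9.7371 − 6.9739 ≈ 2.7633.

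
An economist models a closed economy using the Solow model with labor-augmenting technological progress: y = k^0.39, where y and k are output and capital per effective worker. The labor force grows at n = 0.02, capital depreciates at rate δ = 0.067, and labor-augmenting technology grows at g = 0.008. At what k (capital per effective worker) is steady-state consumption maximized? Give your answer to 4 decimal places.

k_gold ≈ 10.1269

Capital per effective worker breaks even when investment replaces (n + g + δ)·k; here n + g + δ = 0.095.
Maximizing c = f(k) − (n+g+δ)·k gives f'(k) = n+g+δ, i.e. 0.39·k^(0.39−1) = 0.095, so k_gold = (0.39/0.095)^(1/0.61) ≈ 10.1269.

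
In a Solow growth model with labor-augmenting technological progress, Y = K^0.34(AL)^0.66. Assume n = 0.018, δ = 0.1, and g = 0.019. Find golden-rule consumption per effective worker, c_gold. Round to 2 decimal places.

Capital per effective worker breaks even when investment replaces (n + g + δ)·k; here n + g + δ = 0.137.
Golden rule sets MPK = n+g+δ: 0.34·k^(0.34−1) = 0.137, so k_gold = (0.34/0.137)^(1/0.66) ≈ 3.9639.
y_gold = 3.9639^0.34 ≈ 1.5972.
c_gold = y_gold − (n+g+δ)·k_gold = 1.5972 − 0.137·3.9639 ≈ 1.0542.

c_gold ≈ 1.05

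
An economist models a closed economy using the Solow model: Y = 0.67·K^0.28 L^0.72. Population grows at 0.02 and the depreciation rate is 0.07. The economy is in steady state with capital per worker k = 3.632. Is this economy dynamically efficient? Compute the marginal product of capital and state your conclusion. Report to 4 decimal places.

dynamically inefficient; MPK ≈ 0.0741

The effective depreciation rate is n + δ = 0.02 + 0.07 = 0.09.
MPK = 0.28·0.67·k^(0.28−1) = 0.28·0.67·3.632^(-0.72) ≈ 0.0741.
MPK < 0.09, so the economy is dynamically inefficient (over-saving).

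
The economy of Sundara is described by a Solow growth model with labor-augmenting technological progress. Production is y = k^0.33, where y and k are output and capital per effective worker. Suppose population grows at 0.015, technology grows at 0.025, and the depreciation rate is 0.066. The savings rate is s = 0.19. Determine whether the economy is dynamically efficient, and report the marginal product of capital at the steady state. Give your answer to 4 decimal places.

dynamically efficient; MPK ≈ 0.1841

The effective depreciation rate is n + g + δ = 0.015 + 0.025 + 0.066 = 0.106.
Steady-state k*: s·k^0.33 = 0.106·k gives k* = (0.19/0.106)^(1/0.67) ≈ 2.3894.
MPK = 0.33·2.3894^(-0.67) ≈ 0.1841.
MPK > n+g+δ = 0.106, so the economy is dynamically efficient (under-saving).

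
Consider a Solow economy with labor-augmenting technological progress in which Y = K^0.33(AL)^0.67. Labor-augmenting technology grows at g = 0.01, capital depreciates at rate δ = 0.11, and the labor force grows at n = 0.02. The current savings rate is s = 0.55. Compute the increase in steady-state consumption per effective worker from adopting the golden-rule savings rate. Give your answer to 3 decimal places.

Capital per effective worker breaks even when investment replaces (n + g + δ)·k; here n + g + δ = 0.14.
Current steady state (s = 0.55): k* = (0.55/0.14)^(1/0.67) ≈ 7.7076, y* = 7.7076^0.33 ≈ 1.9619, c* = (1−0.55)·1.9619 ≈ 0.8829.
Maximizing c = f(k) − (n+g+δ)·k gives f'(k) = n+g+δ, i.e. 0.33·k^(0.33−1) = 0.14, so k_gold = (0.33/0.14)^(1/0.67) ≈ 3.5958.
y_gold = 3.5958^0.33 ≈ 1.5255, c_gold = y_gold − 0.14·k_gold ≈ 1.0221.
Gain: Δc = 1.0221 − 0.8829 ≈ 0.1392.

Δc ≈ 0.139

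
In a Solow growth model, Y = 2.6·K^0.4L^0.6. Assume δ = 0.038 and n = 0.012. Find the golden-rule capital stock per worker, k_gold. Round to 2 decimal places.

n + δ = 0.012 + 0.038 = 0.05.
Golden rule sets MPK = n+δ: 0.4·2.6·k^(0.4−1) = 0.05, so k_gold = (0.4·2.6/0.05)^(1/0.6) ≈ 157.3158.

k_gold ≈ 157.32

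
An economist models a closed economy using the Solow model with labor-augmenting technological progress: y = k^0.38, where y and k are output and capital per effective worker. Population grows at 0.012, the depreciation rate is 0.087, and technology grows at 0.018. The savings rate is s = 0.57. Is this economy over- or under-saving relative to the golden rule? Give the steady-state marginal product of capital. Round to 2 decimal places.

over-saving; MPK ≈ 0.08

Break-even investment rate: n + g + δ = 0.012 + 0.018 + 0.087 = 0.117.
Steady-state k*: s·k^0.38 = 0.117·k gives k* = (0.57/0.117)^(1/0.62) ≈ 12.8581.
MPK = 0.38·12.8581^(-0.62) ≈ 0.0780.
MPK < n+g+δ = 0.117, so the economy is dynamically inefficient (over-saving).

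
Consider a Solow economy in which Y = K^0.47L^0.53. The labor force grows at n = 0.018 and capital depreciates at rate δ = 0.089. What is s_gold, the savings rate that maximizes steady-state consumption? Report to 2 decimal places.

s_gold = 0.47

The effective depreciation rate is n + δ = 0.018 + 0.089 = 0.107.
At the golden rule MPK = n+δ, and in any Cobb-Douglas steady state s = (n+δ)·k/y = MPK·k/y = capital's share 0.47.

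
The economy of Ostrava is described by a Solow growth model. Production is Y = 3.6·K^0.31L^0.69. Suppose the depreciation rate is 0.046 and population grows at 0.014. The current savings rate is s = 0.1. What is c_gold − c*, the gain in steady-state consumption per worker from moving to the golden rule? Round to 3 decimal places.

Δc ≈ 1.990

n + δ = 0.014 + 0.046 = 0.06.
Current steady state (s = 0.1): k* = (0.1·3.6/0.06)^(1/0.69) ≈ 13.4201, y* = 3.6·13.4201^0.31 ≈ 8.0521, c* = (1−0.1)·8.0521 ≈ 7.2468.
Golden rule sets MPK = n+δ: 0.31·3.6·k^(0.31−1) = 0.06, so k_gold = (0.31·3.6/0.06)^(1/0.69) ≈ 69.1630.
y_gold = 3.6·69.1630^0.31 ≈ 13.3864, c_gold = y_gold − 0.06·k_gold ≈ 9.2366.
Gain: Δc = 9.2366 − 7.2468 ≈ 1.9898.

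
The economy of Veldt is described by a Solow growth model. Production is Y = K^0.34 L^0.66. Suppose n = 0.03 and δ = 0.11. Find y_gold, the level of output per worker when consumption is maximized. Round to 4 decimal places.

y_gold ≈ 1.5795

Capital per worker breaks even when investment replaces (n + δ)·k; here n + δ = 0.14.
Golden rule sets MPK = n+δ: 0.34·k^(0.34−1) = 0.14, so k_gold = (0.34/0.14)^(1/0.66) ≈ 3.8359.
Output: y_gold = k_gold^0.34 = 3.8359^0.34 ≈ 1.5795.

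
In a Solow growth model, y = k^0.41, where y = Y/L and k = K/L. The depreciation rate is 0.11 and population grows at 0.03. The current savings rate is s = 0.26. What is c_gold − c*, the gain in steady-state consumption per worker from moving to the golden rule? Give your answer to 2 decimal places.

Capital per worker breaks even when investment replaces (n + δ)·k; here n + δ = 0.14.
Current steady state (s = 0.26): k* = (0.26/0.14)^(1/0.59) ≈ 2.8554, y* = 2.8554^0.41 ≈ 1.5375, c* = (1−0.26)·1.5375 ≈ 1.1378.
At the golden rule the marginal product of capital equals n+δ: 0.41·k^(0.41−1) = 0.14. Solving, k_gold = (0.41/0.14)^(1/0.59) ≈ 6.1793.
y_gold = 6.1793^0.41 ≈ 2.1100, c_gold = y_gold − 0.14·k_gold ≈ 1.2449.
Gain: Δc = 1.2449 − 1.1378 ≈ 0.1071.

Δc ≈ 0.11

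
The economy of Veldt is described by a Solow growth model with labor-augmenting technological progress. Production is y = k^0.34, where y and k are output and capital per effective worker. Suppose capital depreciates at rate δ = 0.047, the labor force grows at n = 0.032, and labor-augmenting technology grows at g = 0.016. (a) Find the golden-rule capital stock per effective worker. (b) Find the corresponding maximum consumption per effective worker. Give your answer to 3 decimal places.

Break-even investment rate: n + g + δ = 0.032 + 0.016 + 0.047 = 0.095.
At the golden rule the marginal product of capital equals n+g+δ: 0.34·k^(0.34−1) = 0.095. Solving, k_gold = (0.34/0.095)^(1/0.66) ≈ 6.9028.
y_gold = 6.9028^0.34 ≈ 1.9287; c_gold = y_gold − 0.095·k_gold ≈ 1.2730.

(a) k_gold ≈ 6.903; (b) c_gold ≈ 1.273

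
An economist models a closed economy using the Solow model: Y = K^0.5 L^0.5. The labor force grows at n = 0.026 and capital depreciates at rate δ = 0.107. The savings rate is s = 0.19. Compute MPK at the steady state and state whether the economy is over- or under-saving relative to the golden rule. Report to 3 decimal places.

Capital per worker breaks even when investment replaces (n + δ)·k; here n + δ = 0.133.
Steady-state k*: s·k^0.5 = 0.133·k gives k* = (0.19/0.133)^(1/0.5) ≈ 2.0408.
MPK = 0.5·2.0408^(-0.5) ≈ 0.3500.
MPK > n+δ = 0.133, so the economy is dynamically efficient (under-saving).

under-saving; MPK ≈ 0.350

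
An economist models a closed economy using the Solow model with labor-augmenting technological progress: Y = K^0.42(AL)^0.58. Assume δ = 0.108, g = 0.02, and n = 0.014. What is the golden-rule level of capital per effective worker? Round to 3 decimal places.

k_gold ≈ 6.486

Capital per effective worker breaks even when investment replaces (n + g + δ)·k; here n + g + δ = 0.142.
Golden rule sets MPK = n+g+δ: 0.42·k^(0.42−1) = 0.142, so k_gold = (0.42/0.142)^(1/0.58) ≈ 6.4864.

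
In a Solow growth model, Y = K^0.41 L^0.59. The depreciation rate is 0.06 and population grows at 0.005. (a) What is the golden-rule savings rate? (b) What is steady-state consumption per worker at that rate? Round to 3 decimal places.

n + δ = 0.005 + 0.06 = 0.065.
For Cobb-Douglas, s_gold equals capital's share: s_gold = 0.41.
At the golden rule the marginal product of capital equals n+δ: 0.41·k^(0.41−1) = 0.065. Solving, k_gold = (0.41/0.065)^(1/0.59) ≈ 22.6836.
y_gold = 22.6836^0.41 ≈ 3.5962; c_gold = (1−0.41)·y_gold ≈ 2.1218.

(a) s_gold = 0.410; (b) c_gold ≈ 2.122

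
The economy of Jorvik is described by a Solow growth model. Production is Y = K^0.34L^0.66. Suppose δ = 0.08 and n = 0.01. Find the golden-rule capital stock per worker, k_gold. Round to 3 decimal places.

Break-even investment rate: n + δ = 0.01 + 0.08 = 0.09.
Setting f'(k) = n+δ gives 0.34·k^(0.34−1) = 0.09, hence k_gold = (0.34/0.09)^(1/0.66) ≈ 7.4920.

k_gold ≈ 7.492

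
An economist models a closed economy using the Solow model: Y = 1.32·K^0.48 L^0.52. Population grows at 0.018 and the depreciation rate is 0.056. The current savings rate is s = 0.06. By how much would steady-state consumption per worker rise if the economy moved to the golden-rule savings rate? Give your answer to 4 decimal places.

Break-even investment rate: n + δ = 0.018 + 0.056 = 0.074.
Current steady state (s = 0.06): k* = (0.06·1.32/0.074)^(1/0.52) ≈ 1.1395, y* = 1.32·1.1395^0.48 ≈ 1.4054, c* = (1−0.06)·1.4054 ≈ 1.3211.
Setting f'(k) = n+δ gives 0.48·1.32·k^(0.48−1) = 0.074, hence k_gold = (0.48·1.32/0.074)^(1/0.52) ≈ 62.1484.
y_gold = 1.32·62.1484^0.48 ≈ 9.5812, c_gold = y_gold − 0.074·k_gold ≈ 4.9822.
Gain: Δc = 4.9822 − 1.3211 ≈ 3.6612.

Δc ≈ 3.6612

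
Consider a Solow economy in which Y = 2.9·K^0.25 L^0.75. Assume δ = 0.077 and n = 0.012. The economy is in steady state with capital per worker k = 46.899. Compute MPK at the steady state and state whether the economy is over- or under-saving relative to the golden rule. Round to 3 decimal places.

Capital per worker breaks even when investment replaces (n + δ)·k; here n + δ = 0.089.
MPK = 0.25·2.9·k^(0.25−1) = 0.25·2.9·46.899^(-0.75) ≈ 0.0405.
MPK < 0.089, so the economy is dynamically inefficient (over-saving).

over-saving; MPK ≈ 0.040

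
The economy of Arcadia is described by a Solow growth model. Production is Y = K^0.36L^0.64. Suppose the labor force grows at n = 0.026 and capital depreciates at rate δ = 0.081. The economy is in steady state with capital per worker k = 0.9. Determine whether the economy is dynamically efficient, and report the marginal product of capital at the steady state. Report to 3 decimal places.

dynamically efficient; MPK ≈ 0.385

n + δ = 0.026 + 0.081 = 0.107.
MPK = 0.36·k^(0.36−1) = 0.36·0.9^(-0.64) ≈ 0.3851.
MPK > 0.107, so the economy is dynamically efficient (under-saving).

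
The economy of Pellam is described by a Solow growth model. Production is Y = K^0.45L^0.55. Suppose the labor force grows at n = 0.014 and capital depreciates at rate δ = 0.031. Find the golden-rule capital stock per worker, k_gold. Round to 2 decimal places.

k_gold ≈ 65.79

n + δ = 0.014 + 0.031 = 0.045.
Golden rule sets MPK = n+δ: 0.45·k^(0.45−1) = 0.045, so k_gold = (0.45/0.045)^(1/0.55) ≈ 65.7933.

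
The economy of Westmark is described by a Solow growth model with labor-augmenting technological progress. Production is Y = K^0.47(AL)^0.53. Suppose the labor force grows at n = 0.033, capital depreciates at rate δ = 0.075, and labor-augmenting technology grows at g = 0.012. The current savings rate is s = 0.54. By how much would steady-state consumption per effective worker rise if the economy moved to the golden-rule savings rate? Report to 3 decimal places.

Δc ≈ 0.033

Break-even investment rate: n + g + δ = 0.033 + 0.012 + 0.075 = 0.12.
Current steady state (s = 0.54): k* = (0.54/0.12)^(1/0.53) ≈ 17.0796, y* = 17.0796^0.47 ≈ 3.7955, c* = (1−0.54)·3.7955 ≈ 1.7459.
Setting f'(k) = n+g+δ gives 0.47·k^(0.47−1) = 0.12, hence k_gold = (0.47/0.12)^(1/0.53) ≈ 13.1435.
y_gold = 13.1435^0.47 ≈ 3.3558, c_gold = y_gold − 0.12·k_gold ≈ 1.7786.
Gain: Δc = 1.7786 − 1.7459 ≈ 0.0327.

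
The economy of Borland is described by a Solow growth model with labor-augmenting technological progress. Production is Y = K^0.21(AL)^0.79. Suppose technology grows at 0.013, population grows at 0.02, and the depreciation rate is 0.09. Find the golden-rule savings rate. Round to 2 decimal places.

n + g + δ = 0.02 + 0.013 + 0.09 = 0.123.
At the golden rule MPK = n+g+δ, and in any Cobb-Douglas steady state s = (n+g+δ)·k/y = MPK·k/y = capital's share 0.21.

s_gold = 0.21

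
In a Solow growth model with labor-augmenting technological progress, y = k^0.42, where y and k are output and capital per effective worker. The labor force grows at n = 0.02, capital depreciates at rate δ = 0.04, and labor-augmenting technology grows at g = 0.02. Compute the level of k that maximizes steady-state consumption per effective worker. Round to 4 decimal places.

The effective depreciation rate is n + g + δ = 0.02 + 0.02 + 0.04 = 0.08.
Setting f'(k) = n+g+δ gives 0.42·k^(0.42−1) = 0.08, hence k_gold = (0.42/0.08)^(1/0.58) ≈ 17.4443.

k_gold ≈ 17.4443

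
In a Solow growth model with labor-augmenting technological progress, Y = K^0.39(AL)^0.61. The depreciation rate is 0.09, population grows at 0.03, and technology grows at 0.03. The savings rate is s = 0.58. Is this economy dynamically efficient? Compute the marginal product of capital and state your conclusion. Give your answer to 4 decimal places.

n + g + δ = 0.03 + 0.03 + 0.09 = 0.15.
Steady-state k*: s·k^0.39 = 0.15·k gives k* = (0.58/0.15)^(1/0.61) ≈ 9.1801.
MPK = 0.39·9.1801^(-0.61) ≈ 0.1009.
MPK < n+g+δ = 0.15, so the economy is dynamically inefficient (over-saving).

dynamically inefficient; MPK ≈ 0.1009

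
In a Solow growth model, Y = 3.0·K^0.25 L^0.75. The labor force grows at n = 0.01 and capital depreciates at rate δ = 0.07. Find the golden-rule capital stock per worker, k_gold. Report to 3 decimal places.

k_gold ≈ 19.768

The effective depreciation rate is n + δ = 0.01 + 0.07 = 0.08.
Maximizing c = f(k) − (n+δ)·k gives f'(k) = n+δ, i.e. 0.25·3.0·k^(0.25−1) = 0.08, so k_gold = (0.25·3.0/0.08)^(1/0.75) ≈ 19.7680.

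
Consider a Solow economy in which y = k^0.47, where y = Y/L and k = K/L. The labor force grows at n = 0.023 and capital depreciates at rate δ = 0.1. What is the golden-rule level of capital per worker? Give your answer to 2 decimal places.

Capital per worker breaks even when investment replaces (n + δ)·k; here n + δ = 0.123.
Golden rule sets MPK = n+δ: 0.47·k^(0.47−1) = 0.123, so k_gold = (0.47/0.123)^(1/0.53) ≈ 12.5452.

k_gold ≈ 12.55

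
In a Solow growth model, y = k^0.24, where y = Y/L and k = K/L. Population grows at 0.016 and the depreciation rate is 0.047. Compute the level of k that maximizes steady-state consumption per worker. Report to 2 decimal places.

Break-even investment rate: n + δ = 0.016 + 0.047 = 0.063.
At the golden rule the marginal product of capital equals n+δ: 0.24·k^(0.24−1) = 0.063. Solving, k_gold = (0.24/0.063)^(1/0.76) ≈ 5.8117.

k_gold ≈ 5.81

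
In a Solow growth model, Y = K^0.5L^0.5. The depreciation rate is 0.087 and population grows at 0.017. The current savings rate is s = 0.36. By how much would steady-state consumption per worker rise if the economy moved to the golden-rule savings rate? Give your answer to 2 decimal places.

Δc ≈ 0.19

Capital per worker breaks even when investment replaces (n + δ)·k; here n + δ = 0.104.
Current steady state (s = 0.36): k* = (0.36/0.104)^(1/0.5) ≈ 11.9822, y* = 11.9822^0.5 ≈ 3.4615, c* = (1−0.36)·3.4615 ≈ 2.2154.
Golden rule sets MPK = n+δ: 0.5·k^(0.5−1) = 0.104, so k_gold = (0.5/0.104)^(1/0.5) ≈ 23.1139.
y_gold = 23.1139^0.5 ≈ 4.8077, c_gold = y_gold − 0.104·k_gold ≈ 2.4038.
Gain: Δc = 2.4038 − 2.2154 ≈ 0.1885.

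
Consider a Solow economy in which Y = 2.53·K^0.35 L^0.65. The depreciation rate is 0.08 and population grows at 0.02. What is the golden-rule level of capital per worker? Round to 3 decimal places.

k_gold ≈ 28.656

Capital per worker breaks even when investment replaces (n + δ)·k; here n + δ = 0.1.
Maximizing c = f(k) − (n+δ)·k gives f'(k) = n+δ, i.e. 0.35·2.53·k^(0.35−1) = 0.1, so k_gold = (0.35·2.53/0.1)^(1/0.65) ≈ 28.6558.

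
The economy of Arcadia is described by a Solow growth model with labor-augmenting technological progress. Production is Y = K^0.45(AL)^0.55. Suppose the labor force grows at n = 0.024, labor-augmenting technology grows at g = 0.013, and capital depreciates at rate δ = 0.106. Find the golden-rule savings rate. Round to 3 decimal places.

n + g + δ = 0.024 + 0.013 + 0.106 = 0.143.
At the golden rule MPK = n+g+δ, and in any Cobb-Douglas steady state s = (n+g+δ)·k/y = MPK·k/y = capital's share 0.45.

s_gold = 0.450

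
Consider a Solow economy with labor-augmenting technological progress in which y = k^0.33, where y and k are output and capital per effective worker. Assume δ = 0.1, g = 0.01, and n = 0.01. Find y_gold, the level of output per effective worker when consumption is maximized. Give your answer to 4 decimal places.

y_gold ≈ 1.6458

Capital per effective worker breaks even when investment replaces (n + g + δ)·k; here n + g + δ = 0.12.
Golden rule sets MPK = n+g+δ: 0.33·k^(0.33−1) = 0.12, so k_gold = (0.33/0.12)^(1/0.67) ≈ 4.5261.
Output: y_gold = k_gold^0.33 = 4.5261^0.33 ≈ 1.6458.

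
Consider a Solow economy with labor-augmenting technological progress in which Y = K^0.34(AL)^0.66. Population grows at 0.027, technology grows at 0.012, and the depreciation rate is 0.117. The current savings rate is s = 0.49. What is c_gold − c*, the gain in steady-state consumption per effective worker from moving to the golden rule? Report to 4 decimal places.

Break-even investment rate: n + g + δ = 0.027 + 0.012 + 0.117 = 0.156.
Current steady state (s = 0.49): k* = (0.49/0.156)^(1/0.66) ≈ 5.6642, y* = 5.6642^0.34 ≈ 1.8033, c* = (1−0.49)·1.8033 ≈ 0.9197.
Maximizing c = f(k) − (n+g+δ)·k gives f'(k) = n+g+δ, i.e. 0.34·k^(0.34−1) = 0.156, so k_gold = (0.34/0.156)^(1/0.66) ≈ 3.2558.
y_gold = 3.2558^0.34 ≈ 1.4938, c_gold = y_gold − 0.156·k_gold ≈ 0.9859.
Gain: Δc = 0.9859 − 0.9197 ≈ 0.0663.

Δc ≈ 0.0663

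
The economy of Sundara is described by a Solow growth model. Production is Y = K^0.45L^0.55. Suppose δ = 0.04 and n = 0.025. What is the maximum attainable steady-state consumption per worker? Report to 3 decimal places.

c_gold ≈ 2.678

Capital per worker breaks even when investment replaces (n + δ)·k; here n + δ = 0.065.
Setting f'(k) = n+δ gives 0.45·k^(0.45−1) = 0.065, hence k_gold = (0.45/0.065)^(1/0.55) ≈ 33.7145.
y_gold = 33.7145^0.45 ≈ 4.8699.
c_gold = y_gold − (n+δ)·k_gold = 4.8699 − 0.065·33.7145 ≈ 2.6784.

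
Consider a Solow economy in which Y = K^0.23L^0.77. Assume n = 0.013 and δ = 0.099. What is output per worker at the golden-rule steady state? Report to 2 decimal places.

y_gold ≈ 1.24

n + δ = 0.013 + 0.099 = 0.112.
Maximizing c = f(k) − (n+δ)·k gives f'(k) = n+δ, i.e. 0.23·k^(0.23−1) = 0.112, so k_gold = (0.23/0.112)^(1/0.77) ≈ 2.5460.
Output: y_gold = k_gold^0.23 = 2.5460^0.23 ≈ 1.2398.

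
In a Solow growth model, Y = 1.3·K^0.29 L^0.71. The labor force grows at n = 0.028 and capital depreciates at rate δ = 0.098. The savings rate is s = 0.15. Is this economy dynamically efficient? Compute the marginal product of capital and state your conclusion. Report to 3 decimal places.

dynamically efficient; MPK ≈ 0.244

Capital per worker breaks even when investment replaces (n + δ)·k; here n + δ = 0.126.
Steady-state k*: s·A·k^0.29 = 0.126·k gives k* = (0.15·1.3/0.126)^(1/0.71) ≈ 1.8498.
MPK = 0.29·1.3·1.8498^(-0.71) ≈ 0.2436.
MPK > n+δ = 0.126, so the economy is dynamically efficient (under-saving).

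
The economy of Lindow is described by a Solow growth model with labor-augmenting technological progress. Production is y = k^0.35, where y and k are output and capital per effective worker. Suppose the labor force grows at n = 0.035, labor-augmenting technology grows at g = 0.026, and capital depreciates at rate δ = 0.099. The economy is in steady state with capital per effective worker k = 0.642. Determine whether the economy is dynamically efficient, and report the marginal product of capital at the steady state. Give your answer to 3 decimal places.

dynamically efficient; MPK ≈ 0.467

n + g + δ = 0.035 + 0.026 + 0.099 = 0.16.
MPK = 0.35·k^(0.35−1) = 0.35·0.642^(-0.65) ≈ 0.4668.
MPK > 0.16, so the economy is dynamically efficient (under-saving).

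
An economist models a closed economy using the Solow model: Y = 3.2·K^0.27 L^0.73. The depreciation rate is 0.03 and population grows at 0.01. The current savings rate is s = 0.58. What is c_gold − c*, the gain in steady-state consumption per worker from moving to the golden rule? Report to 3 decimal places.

Capital per worker breaks even when investment replaces (n + δ)·k; here n + δ = 0.04.
Current steady state (s = 0.58): k* = (0.58·3.2/0.04)^(1/0.73) ≈ 191.8233, y* = 3.2·191.8233^0.27 ≈ 13.2292, c* = (1−0.58)·13.2292 ≈ 5.5563.
Golden rule sets MPK = n+δ: 0.27·3.2·k^(0.27−1) = 0.04, so k_gold = (0.27·3.2/0.04)^(1/0.73) ≈ 67.3006.
y_gold = 3.2·67.3006^0.27 ≈ 9.9705, c_gold = y_gold − 0.04·k_gold ≈ 7.2784.
Gain: Δc = 7.2784 − 5.5563 ≈ 1.7222.

Δc ≈ 1.722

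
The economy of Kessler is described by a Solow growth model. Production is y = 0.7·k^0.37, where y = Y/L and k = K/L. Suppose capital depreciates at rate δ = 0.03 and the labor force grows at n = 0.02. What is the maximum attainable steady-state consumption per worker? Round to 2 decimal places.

n + δ = 0.02 + 0.03 = 0.05.
Golden rule sets MPK = n+δ: 0.37·0.7·k^(0.37−1) = 0.05, so k_gold = (0.37·0.7/0.05)^(1/0.63) ≈ 13.6100.
y_gold = 0.7·13.6100^0.37 ≈ 1.8392.
c_gold = y_gold − (n+δ)·k_gold = 1.8392 − 0.05·13.6100 ≈ 1.1587.

c_gold ≈ 1.16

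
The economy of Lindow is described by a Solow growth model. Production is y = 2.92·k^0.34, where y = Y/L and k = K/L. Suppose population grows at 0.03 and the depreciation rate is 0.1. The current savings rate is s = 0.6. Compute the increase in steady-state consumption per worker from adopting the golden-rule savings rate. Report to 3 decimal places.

Δc ≈ 1.032

Capital per worker breaks even when investment replaces (n + δ)·k; here n + δ = 0.13.
Current steady state (s = 0.6): k* = (0.6·2.92/0.13)^(1/0.66) ≈ 51.4637, y* = 2.92·51.4637^0.34 ≈ 11.1505, c* = (1−0.6)·11.1505 ≈ 4.4602.
At the golden rule the marginal product of capital equals n+δ: 0.34·2.92·k^(0.34−1) = 0.13. Solving, k_gold = (0.34·2.92/0.13)^(1/0.66) ≈ 21.7648.
y_gold = 2.92·21.7648^0.34 ≈ 8.3218, c_gold = y_gold − 0.13·k_gold ≈ 5.4924.
Gain: Δc = 5.4924 − 4.4602 ≈ 1.0322.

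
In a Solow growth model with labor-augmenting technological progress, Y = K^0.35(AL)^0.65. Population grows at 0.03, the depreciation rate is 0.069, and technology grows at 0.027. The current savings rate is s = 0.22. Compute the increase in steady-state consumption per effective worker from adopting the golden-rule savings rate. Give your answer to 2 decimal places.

Capital per effective worker breaks even when investment replaces (n + g + δ)·k; here n + g + δ = 0.126.
Current steady state (s = 0.22): k* = (0.22/0.126)^(1/0.65) ≈ 2.3572, y* = 2.3572^0.35 ≈ 1.3500, c* = (1−0.22)·1.3500 ≈ 1.0530.
Maximizing c = f(k) − (n+g+δ)·k gives f'(k) = n+g+δ, i.e. 0.35·k^(0.35−1) = 0.126, so k_gold = (0.35/0.126)^(1/0.65) ≈ 4.8152.
y_gold = 4.8152^0.35 ≈ 1.7335, c_gold = y_gold − 0.126·k_gold ≈ 1.1267.
Gain: Δc = 1.1267 − 1.0530 ≈ 0.0737.

Δc ≈ 0.07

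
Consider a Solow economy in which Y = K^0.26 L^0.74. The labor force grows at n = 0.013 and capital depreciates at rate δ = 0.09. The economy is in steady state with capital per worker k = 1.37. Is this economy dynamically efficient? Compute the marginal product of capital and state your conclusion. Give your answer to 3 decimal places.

dynamically efficient; MPK ≈ 0.206

The effective depreciation rate is n + δ = 0.013 + 0.09 = 0.103.
MPK = 0.26·k^(0.26−1) = 0.26·1.37^(-0.74) ≈ 0.2060.
MPK > 0.103, so the economy is dynamically efficient (under-saving).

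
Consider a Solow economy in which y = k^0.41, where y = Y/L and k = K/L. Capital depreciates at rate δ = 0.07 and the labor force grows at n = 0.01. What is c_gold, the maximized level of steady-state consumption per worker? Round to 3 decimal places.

The effective depreciation rate is n + δ = 0.01 + 0.07 = 0.08.
At the golden rule the marginal product of capital equals n+δ: 0.41·k^(0.41−1) = 0.08. Solving, k_gold = (0.41/0.08)^(1/0.59) ≈ 15.9541.
y_gold = 15.9541^0.41 ≈ 3.1130.
c_gold = y_gold − (n+δ)·k_gold = 3.1130 − 0.08·15.9541 ≈ 1.8367.

c_gold ≈ 1.837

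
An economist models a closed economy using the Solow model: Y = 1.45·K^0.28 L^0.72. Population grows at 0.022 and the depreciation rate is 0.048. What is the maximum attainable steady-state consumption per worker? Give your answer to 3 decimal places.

c_gold ≈ 2.068

Break-even investment rate: n + δ = 0.022 + 0.048 = 0.07.
At the golden rule the marginal product of capital equals n+δ: 0.28·1.45·k^(0.28−1) = 0.07. Solving, k_gold = (0.28·1.45/0.07)^(1/0.72) ≈ 11.4899.
y_gold = 1.45·11.4899^0.28 ≈ 2.8725.
c_gold = y_gold − (n+δ)·k_gold = 2.8725 − 0.07·11.4899 ≈ 2.0682.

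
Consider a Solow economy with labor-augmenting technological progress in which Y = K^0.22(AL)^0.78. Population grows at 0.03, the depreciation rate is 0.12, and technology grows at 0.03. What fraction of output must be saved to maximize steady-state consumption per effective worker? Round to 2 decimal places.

Capital per effective worker breaks even when investment replaces (n + g + δ)·k; here n + g + δ = 0.18.
At the golden rule MPK = n+g+δ, and in any Cobb-Douglas steady state s = (n+g+δ)·k/y = MPK·k/y = capital's share 0.22.

s_gold = 0.22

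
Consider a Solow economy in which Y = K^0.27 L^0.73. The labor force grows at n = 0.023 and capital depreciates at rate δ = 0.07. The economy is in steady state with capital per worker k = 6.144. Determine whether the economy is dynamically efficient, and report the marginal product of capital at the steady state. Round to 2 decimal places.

The effective depreciation rate is n + δ = 0.023 + 0.07 = 0.093.
MPK = 0.27·k^(0.27−1) = 0.27·6.144^(-0.73) ≈ 0.0717.
MPK < 0.093, so the economy is dynamically inefficient (over-saving).

dynamically inefficient; MPK ≈ 0.07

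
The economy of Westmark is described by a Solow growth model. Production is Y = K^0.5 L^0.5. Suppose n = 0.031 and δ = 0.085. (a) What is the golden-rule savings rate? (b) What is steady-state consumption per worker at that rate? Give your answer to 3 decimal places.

(a) s_gold = 0.500; (b) c_gold ≈ 2.155

n + δ = 0.031 + 0.085 = 0.116.
For Cobb-Douglas, s_gold equals capital's share: s_gold = 0.5.
Golden rule sets MPK = n+δ: 0.5·k^(0.5−1) = 0.116, so k_gold = (0.5/0.116)^(1/0.5) ≈ 18.5791.
y_gold = 18.5791^0.5 ≈ 4.3103; c_gold = (1−0.5)·y_gold ≈ 2.1552.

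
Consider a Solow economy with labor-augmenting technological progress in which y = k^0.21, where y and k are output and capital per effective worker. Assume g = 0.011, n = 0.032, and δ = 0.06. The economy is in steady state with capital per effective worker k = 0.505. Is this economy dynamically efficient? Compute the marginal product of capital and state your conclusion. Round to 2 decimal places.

dynamically efficient; MPK ≈ 0.36

Break-even investment rate: n + g + δ = 0.032 + 0.011 + 0.06 = 0.103.
MPK = 0.21·k^(0.21−1) = 0.21·0.505^(-0.79) ≈ 0.3603.
MPK > 0.103, so the economy is dynamically efficient (under-saving).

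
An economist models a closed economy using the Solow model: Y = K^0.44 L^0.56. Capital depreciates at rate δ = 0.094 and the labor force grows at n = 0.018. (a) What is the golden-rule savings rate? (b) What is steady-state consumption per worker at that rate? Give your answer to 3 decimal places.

(a) s_gold = 0.440; (b) c_gold ≈ 1.641

Break-even investment rate: n + δ = 0.018 + 0.094 = 0.112.
For Cobb-Douglas, s_gold equals capital's share: s_gold = 0.44.
Golden rule sets MPK = n+δ: 0.44·k^(0.44−1) = 0.112, so k_gold = (0.44/0.112)^(1/0.56) ≈ 11.5115.
y_gold = 11.5115^0.44 ≈ 2.9302; c_gold = (1−0.44)·y_gold ≈ 1.6409.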